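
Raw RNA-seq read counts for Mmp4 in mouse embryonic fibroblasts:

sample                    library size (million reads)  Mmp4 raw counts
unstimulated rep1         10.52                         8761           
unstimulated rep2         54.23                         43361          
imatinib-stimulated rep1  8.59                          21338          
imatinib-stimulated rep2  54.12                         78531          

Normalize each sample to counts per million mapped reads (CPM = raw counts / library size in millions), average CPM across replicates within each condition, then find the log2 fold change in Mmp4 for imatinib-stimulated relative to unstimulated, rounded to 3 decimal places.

CPM(unstimulated rep1) = 8761 / 10.52 = 832.7947
CPM(unstimulated rep2) = 43361 / 54.23 = 799.5759
CPM(imatinib-stimulated rep1) = 21338 / 8.59 = 2484.0512
CPM(imatinib-stimulated rep2) = 78531 / 54.12 = 1451.0532
mean CPM(unstimulated) = 816.1853; mean CPM(imatinib-stimulated) = 1967.5522
Fold change = 1967.5522 / 816.1853 = 2.41067
log2(2.41067) = 1.2694

1.269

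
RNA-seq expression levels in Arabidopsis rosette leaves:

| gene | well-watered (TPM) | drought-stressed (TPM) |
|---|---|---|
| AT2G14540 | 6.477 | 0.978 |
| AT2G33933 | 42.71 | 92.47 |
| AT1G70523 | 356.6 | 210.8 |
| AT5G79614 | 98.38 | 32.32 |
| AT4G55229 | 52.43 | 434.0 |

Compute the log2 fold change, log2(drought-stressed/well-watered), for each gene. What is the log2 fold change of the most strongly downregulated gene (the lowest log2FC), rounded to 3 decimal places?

-2.727

log2(0.978/6.477) = -2.727  (AT2G14540)
log2(92.47/42.71) = 1.114  (AT2G33933)
log2(210.8/356.6) = -0.758  (AT1G70523)
log2(32.32/98.38) = -1.606  (AT5G79614)
log2(434.0/52.43) = 3.049  (AT4G55229)
AT2G14540 is most strongly downregulated.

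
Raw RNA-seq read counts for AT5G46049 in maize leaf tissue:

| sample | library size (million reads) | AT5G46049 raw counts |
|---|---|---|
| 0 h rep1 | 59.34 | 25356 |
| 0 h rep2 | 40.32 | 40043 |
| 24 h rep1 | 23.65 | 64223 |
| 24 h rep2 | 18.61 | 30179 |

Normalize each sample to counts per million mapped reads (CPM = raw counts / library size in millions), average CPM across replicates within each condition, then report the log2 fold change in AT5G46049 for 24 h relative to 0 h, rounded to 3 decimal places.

CPM(0 h rep1) = 25356 / 59.34 = 427.3003
CPM(0 h rep2) = 40043 / 40.32 = 993.1300
CPM(24 h rep1) = 64223 / 23.65 = 2715.5603
CPM(24 h rep2) = 30179 / 18.61 = 1621.6550
mean CPM(0 h) = 710.2151; mean CPM(24 h) = 2168.6076
Fold change = 2168.6076 / 710.2151 = 3.05345
log2(3.05345) = 1.6104

1.610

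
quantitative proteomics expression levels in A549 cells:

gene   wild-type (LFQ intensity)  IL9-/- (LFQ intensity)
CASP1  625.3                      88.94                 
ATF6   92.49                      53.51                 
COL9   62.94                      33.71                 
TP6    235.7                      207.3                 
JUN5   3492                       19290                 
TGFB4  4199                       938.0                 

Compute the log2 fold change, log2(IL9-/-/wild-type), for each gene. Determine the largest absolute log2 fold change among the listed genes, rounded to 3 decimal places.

2.814

log2(88.94/625.3) = -2.814  (CASP1)
log2(53.51/92.49) = -0.789  (ATF6)
log2(33.71/62.94) = -0.901  (COL9)
log2(207.3/235.7) = -0.185  (TP6)
log2(19290/3492) = 2.466  (JUN5)
log2(938.0/4199) = -2.162  (TGFB4)
The largest magnitude belongs to CASP1.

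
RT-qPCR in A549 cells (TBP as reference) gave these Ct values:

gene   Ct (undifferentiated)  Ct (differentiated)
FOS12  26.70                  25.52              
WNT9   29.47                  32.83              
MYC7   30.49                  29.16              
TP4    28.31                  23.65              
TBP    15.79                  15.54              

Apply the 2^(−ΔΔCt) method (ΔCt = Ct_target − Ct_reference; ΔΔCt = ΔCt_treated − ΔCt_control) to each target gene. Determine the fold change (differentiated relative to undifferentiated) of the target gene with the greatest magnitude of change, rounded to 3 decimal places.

FOS12: ΔΔCt = (25.52−15.54) − (26.70−15.79) = 9.98 − 10.91 = -0.93; fold change = 2^0.93 = 1.905
WNT9: ΔΔCt = (32.83−15.54) − (29.47−15.79) = 17.29 − 13.68 = 3.61; fold change = 2^-3.61 = 0.082
MYC7: ΔΔCt = (29.16−15.54) − (30.49−15.79) = 13.62 − 14.70 = -1.08; fold change = 2^1.08 = 2.114
TP4: ΔΔCt = (23.65−15.54) − (28.31−15.79) = 8.11 − 12.52 = -4.41; fold change = 2^4.41 = 21.259
TP4 has the largest |ΔΔCt| = 4.41.

21.259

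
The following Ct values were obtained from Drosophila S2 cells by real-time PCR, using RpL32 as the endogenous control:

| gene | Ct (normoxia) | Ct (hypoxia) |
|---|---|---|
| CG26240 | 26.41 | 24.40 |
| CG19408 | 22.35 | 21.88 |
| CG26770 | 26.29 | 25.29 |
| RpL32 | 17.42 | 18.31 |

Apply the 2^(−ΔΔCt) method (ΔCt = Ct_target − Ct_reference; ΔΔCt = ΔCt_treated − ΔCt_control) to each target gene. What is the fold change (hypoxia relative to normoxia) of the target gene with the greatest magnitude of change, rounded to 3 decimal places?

CG26240: ΔΔCt = (24.40−18.31) − (26.41−17.42) = 6.09 − 8.99 = -2.90; fold change = 2^2.90 = 7.464
CG19408: ΔΔCt = (21.88−18.31) − (22.35−17.42) = 3.57 − 4.93 = -1.36; fold change = 2^1.36 = 2.567
CG26770: ΔΔCt = (25.29−18.31) − (26.29−17.42) = 6.98 − 8.87 = -1.89; fold change = 2^1.89 = 3.706
CG26240 has the largest |ΔΔCt| = 2.90.

7.464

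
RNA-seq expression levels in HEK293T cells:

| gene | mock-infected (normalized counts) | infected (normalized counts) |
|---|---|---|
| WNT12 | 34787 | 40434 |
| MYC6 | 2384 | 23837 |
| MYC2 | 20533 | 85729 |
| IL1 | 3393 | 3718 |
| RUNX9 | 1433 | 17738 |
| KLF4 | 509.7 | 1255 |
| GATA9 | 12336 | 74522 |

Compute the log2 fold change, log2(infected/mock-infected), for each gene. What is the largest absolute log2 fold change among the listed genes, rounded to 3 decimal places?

3.630

log2(40434/34787) = 0.217  (WNT12)
log2(23837/2384) = 3.322  (MYC6)
log2(85729/20533) = 2.062  (MYC2)
log2(3718/3393) = 0.132  (IL1)
log2(17738/1433) = 3.630  (RUNX9)
log2(1255/509.7) = 1.300  (KLF4)
log2(74522/12336) = 2.595  (GATA9)
The largest magnitude belongs to RUNX9.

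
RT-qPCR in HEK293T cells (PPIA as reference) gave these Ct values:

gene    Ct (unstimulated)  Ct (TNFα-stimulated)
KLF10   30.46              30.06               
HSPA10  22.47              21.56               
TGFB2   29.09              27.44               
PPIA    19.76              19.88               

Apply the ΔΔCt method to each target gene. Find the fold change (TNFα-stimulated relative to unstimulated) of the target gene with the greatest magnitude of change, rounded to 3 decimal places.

3.411

KLF10: ΔΔCt = (30.06−19.88) − (30.46−19.76) = 10.18 − 10.70 = -0.52; fold change = 2^0.52 = 1.434
HSPA10: ΔΔCt = (21.56−19.88) − (22.47−19.76) = 1.68 − 2.71 = -1.03; fold change = 2^1.03 = 2.042
TGFB2: ΔΔCt = (27.44−19.88) − (29.09−19.76) = 7.56 − 9.33 = -1.77; fold change = 2^1.77 = 3.411
TGFB2 has the largest |ΔΔCt| = 1.77.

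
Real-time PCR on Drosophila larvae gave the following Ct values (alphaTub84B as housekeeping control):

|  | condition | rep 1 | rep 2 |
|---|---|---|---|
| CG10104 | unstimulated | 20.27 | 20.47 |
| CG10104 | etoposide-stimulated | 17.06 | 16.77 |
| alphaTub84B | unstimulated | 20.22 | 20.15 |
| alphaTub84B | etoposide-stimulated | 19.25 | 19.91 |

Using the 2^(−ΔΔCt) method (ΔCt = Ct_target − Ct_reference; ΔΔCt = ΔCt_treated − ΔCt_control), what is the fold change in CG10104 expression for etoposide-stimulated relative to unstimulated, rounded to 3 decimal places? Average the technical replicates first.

7.210

Mean Ct: CG10104 unstimulated 20.370; CG10104 etoposide-stimulated 16.915; alphaTub84B unstimulated 20.185; alphaTub84B etoposide-stimulated 19.580
ΔCt(unstimulated) = 20.370 − 20.185 = 0.185
ΔCt(etoposide-stimulated) = 16.915 − 19.580 = -2.665
ΔΔCt = -2.665 − 0.185 = -2.850
Fold change = 2^(−(-2.850)) = 2^2.850 = 7.2100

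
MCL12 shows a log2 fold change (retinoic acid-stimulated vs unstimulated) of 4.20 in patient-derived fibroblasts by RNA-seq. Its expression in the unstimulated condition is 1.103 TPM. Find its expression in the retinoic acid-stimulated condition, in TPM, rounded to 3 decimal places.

20.272

Fold change = 2^(4.20) = 18.3792
retinoic acid-stimulated expression = 1.103 × 18.3792 = 20.272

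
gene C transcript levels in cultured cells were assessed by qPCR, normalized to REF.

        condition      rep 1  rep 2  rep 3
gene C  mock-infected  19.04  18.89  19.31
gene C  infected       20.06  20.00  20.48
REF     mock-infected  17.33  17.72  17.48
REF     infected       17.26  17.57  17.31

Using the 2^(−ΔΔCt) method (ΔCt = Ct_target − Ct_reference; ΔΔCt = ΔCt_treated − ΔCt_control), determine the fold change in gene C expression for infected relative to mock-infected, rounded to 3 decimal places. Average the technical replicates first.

0.426

Mean Ct: gene C mock-infected 19.080; gene C infected 20.180; REF mock-infected 17.510; REF infected 17.380
ΔCt(mock-infected) = 19.080 − 17.510 = 1.570
ΔCt(infected) = 20.180 − 17.380 = 2.800
ΔΔCt = 2.800 − 1.570 = 1.230
Fold change = 2^(−1.230) = 0.4263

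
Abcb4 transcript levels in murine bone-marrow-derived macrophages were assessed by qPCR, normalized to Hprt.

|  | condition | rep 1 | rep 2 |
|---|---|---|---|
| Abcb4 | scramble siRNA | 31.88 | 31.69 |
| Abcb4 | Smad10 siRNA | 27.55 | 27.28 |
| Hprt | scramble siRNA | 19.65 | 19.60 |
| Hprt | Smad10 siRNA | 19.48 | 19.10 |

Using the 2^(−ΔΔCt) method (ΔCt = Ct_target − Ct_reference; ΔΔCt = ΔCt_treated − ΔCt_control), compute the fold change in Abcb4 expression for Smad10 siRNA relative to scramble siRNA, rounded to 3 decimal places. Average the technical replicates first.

16.393

Mean Ct: Abcb4 scramble siRNA 31.785; Abcb4 Smad10 siRNA 27.415; Hprt scramble siRNA 19.625; Hprt Smad10 siRNA 19.290
ΔCt(scramble siRNA) = 31.785 − 19.625 = 12.160
ΔCt(Smad10 siRNA) = 27.415 − 19.290 = 8.125
ΔΔCt = 8.125 − 12.160 = -4.035
Fold change = 2^(−(-4.035)) = 2^4.035 = 16.3929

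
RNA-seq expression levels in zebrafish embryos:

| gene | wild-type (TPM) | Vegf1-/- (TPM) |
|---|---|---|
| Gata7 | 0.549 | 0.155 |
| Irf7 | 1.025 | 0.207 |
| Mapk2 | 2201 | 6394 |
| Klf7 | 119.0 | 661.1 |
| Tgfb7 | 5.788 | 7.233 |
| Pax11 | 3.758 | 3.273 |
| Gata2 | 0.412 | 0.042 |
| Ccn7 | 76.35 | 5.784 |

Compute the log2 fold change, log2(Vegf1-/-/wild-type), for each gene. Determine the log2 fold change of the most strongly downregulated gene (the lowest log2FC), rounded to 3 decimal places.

-3.722

log2(0.155/0.549) = -1.825  (Gata7)
log2(0.207/1.025) = -2.308  (Irf7)
log2(6394/2201) = 1.539  (Mapk2)
log2(661.1/119.0) = 2.474  (Klf7)
log2(7.233/5.788) = 0.322  (Tgfb7)
log2(3.273/3.758) = -0.199  (Pax11)
log2(0.042/0.412) = -3.294  (Gata2)
log2(5.784/76.35) = -3.722  (Ccn7)
Ccn7 is most strongly downregulated.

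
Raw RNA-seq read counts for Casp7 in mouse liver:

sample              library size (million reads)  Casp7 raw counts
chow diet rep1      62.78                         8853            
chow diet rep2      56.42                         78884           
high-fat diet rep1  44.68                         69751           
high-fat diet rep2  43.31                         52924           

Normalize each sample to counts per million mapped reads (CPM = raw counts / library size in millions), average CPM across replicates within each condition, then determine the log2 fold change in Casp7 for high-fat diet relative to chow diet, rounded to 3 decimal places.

CPM(chow diet rep1) = 8853 / 62.78 = 141.0162
CPM(chow diet rep2) = 78884 / 56.42 = 1398.1567
CPM(high-fat diet rep1) = 69751 / 44.68 = 1561.1235
CPM(high-fat diet rep2) = 52924 / 43.31 = 1221.9811
mean CPM(chow diet) = 769.5865; mean CPM(high-fat diet) = 1391.5523
Fold change = 1391.5523 / 769.5865 = 1.80818
log2(1.80818) = 0.8545

0.855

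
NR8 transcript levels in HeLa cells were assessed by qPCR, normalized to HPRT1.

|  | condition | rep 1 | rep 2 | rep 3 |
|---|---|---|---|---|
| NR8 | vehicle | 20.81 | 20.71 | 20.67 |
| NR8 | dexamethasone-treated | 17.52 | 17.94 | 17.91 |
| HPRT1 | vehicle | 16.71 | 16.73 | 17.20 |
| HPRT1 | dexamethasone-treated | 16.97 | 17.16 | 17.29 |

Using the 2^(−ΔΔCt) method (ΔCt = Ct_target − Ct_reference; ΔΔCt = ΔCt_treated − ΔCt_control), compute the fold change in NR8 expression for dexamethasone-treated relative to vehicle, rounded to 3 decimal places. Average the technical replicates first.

Mean Ct: NR8 vehicle 20.730; NR8 dexamethasone-treated 17.790; HPRT1 vehicle 16.880; HPRT1 dexamethasone-treated 17.140
ΔCt(vehicle) = 20.730 − 16.880 = 3.850
ΔCt(dexamethasone-treated) = 17.790 − 17.140 = 0.650
ΔΔCt = 0.650 − 3.850 = -3.200
Fold change = 2^(−(-3.200)) = 2^3.200 = 9.1896

9.190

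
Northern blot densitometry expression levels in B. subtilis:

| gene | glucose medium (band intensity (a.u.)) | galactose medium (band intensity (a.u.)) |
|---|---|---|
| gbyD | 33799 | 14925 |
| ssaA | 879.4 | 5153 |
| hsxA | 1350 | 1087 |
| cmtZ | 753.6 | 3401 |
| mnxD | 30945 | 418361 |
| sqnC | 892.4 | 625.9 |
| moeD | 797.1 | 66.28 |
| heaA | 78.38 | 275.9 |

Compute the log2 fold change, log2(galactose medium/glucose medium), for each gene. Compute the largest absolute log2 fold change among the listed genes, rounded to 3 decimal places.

log2(14925/33799) = -1.179  (gbyD)
log2(5153/879.4) = 2.551  (ssaA)
log2(1087/1350) = -0.313  (hsxA)
log2(3401/753.6) = 2.174  (cmtZ)
log2(418361/30945) = 3.757  (mnxD)
log2(625.9/892.4) = -0.512  (sqnC)
log2(66.28/797.1) = -3.588  (moeD)
log2(275.9/78.38) = 1.816  (heaA)
The largest magnitude belongs to mnxD.

3.757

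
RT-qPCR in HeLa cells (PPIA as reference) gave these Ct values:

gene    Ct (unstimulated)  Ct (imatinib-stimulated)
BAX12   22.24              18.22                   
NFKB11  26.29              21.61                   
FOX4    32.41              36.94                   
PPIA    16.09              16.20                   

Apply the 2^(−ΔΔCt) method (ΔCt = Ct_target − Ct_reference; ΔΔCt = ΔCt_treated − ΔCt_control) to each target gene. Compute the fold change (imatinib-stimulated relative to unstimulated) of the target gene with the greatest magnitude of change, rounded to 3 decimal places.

BAX12: ΔΔCt = (18.22−16.20) − (22.24−16.09) = 2.02 − 6.15 = -4.13; fold change = 2^4.13 = 17.509
NFKB11: ΔΔCt = (21.61−16.20) − (26.29−16.09) = 5.41 − 10.20 = -4.79; fold change = 2^4.79 = 27.665
FOX4: ΔΔCt = (36.94−16.20) − (32.41−16.09) = 20.74 − 16.32 = 4.42; fold change = 2^-4.42 = 0.047
NFKB11 has the largest |ΔΔCt| = 4.79.

27.665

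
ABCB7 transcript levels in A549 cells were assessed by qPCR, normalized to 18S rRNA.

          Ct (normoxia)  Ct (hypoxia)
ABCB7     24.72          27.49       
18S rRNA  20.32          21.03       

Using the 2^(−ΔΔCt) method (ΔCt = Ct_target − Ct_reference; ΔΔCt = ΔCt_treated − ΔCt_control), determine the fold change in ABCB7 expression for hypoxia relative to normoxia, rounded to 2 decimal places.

0.24

ΔCt(normoxia) = 24.720 − 20.320 = 4.400
ΔCt(hypoxia) = 27.490 − 21.030 = 6.460
ΔΔCt = 6.460 − 4.400 = 2.060
Fold change = 2^(−2.060) = 0.240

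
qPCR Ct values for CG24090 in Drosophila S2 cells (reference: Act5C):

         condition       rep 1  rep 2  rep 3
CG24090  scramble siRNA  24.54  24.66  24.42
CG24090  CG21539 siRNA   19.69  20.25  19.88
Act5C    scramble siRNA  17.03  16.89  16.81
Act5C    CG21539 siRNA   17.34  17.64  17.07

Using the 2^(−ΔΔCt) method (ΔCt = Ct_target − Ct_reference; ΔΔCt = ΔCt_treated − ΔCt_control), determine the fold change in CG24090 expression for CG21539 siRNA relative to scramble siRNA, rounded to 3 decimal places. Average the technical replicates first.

Mean Ct: CG24090 scramble siRNA 24.540; CG24090 CG21539 siRNA 19.940; Act5C scramble siRNA 16.910; Act5C CG21539 siRNA 17.350
ΔCt(scramble siRNA) = 24.540 − 16.910 = 7.630
ΔCt(CG21539 siRNA) = 19.940 − 17.350 = 2.590
ΔΔCt = 2.590 − 7.630 = -5.040
Fold change = 2^(−(-5.040)) = 2^5.040 = 32.8996

32.900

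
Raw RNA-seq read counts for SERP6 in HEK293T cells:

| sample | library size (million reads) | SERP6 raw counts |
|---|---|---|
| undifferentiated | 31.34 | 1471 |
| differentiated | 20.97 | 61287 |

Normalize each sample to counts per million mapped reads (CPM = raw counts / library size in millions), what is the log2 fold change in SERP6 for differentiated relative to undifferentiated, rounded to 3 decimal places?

CPM(undifferentiated) = 1471 / 31.34 = 46.9368
CPM(differentiated) = 61287 / 20.97 = 2922.6037
Fold change = 2922.6037 / 46.9368 = 62.26676
log2(62.26676) = 5.9604

5.960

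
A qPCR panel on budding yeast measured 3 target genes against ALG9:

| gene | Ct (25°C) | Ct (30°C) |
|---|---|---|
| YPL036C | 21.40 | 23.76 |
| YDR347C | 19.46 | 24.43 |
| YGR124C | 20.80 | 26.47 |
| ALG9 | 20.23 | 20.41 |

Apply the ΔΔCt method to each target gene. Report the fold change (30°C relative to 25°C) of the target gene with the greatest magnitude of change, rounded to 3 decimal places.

YPL036C: ΔΔCt = (23.76−20.41) − (21.40−20.23) = 3.35 − 1.17 = 2.18; fold change = 2^-2.18 = 0.221
YDR347C: ΔΔCt = (24.43−20.41) − (19.46−20.23) = 4.02 − (-0.77) = 4.79; fold change = 2^-4.79 = 0.036
YGR124C: ΔΔCt = (26.47−20.41) − (20.80−20.23) = 6.06 − 0.57 = 5.49; fold change = 2^-5.49 = 0.022
YGR124C has the largest |ΔΔCt| = 5.49.

0.022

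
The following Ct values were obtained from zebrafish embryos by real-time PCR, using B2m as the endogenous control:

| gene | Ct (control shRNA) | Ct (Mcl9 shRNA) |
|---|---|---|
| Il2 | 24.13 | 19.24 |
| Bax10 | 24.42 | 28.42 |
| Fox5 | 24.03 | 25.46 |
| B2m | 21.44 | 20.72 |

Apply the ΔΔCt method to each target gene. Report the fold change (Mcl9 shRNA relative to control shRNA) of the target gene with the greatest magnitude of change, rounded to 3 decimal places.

Il2: ΔΔCt = (19.24−20.72) − (24.13−21.44) = -1.48 − 2.69 = -4.17; fold change = 2^4.17 = 18.001
Bax10: ΔΔCt = (28.42−20.72) − (24.42−21.44) = 7.70 − 2.98 = 4.72; fold change = 2^-4.72 = 0.038
Fox5: ΔΔCt = (25.46−20.72) − (24.03−21.44) = 4.74 − 2.59 = 2.15; fold change = 2^-2.15 = 0.225
Bax10 has the largest |ΔΔCt| = 4.72.

0.038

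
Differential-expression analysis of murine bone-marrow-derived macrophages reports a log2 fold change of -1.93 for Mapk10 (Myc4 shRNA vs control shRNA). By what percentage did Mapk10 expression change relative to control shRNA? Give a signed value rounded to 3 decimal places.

-73.757%

Fold change = 2^(-1.93) = 0.2624
Percent change = (FC − 1) × 100% = (0.2624 − 1) × 100 = -73.757%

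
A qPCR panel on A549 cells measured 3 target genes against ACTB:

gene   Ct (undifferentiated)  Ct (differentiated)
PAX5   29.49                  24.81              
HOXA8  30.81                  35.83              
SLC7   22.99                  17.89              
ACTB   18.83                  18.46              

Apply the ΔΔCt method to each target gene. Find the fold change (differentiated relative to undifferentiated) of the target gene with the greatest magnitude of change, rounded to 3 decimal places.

0.024

PAX5: ΔΔCt = (24.81−18.46) − (29.49−18.83) = 6.35 − 10.66 = -4.31; fold change = 2^4.31 = 19.835
HOXA8: ΔΔCt = (35.83−18.46) − (30.81−18.83) = 17.37 − 11.98 = 5.39; fold change = 2^-5.39 = 0.024
SLC7: ΔΔCt = (17.89−18.46) − (22.99−18.83) = -0.57 − 4.16 = -4.73; fold change = 2^4.73 = 26.538
HOXA8 has the largest |ΔΔCt| = 5.39.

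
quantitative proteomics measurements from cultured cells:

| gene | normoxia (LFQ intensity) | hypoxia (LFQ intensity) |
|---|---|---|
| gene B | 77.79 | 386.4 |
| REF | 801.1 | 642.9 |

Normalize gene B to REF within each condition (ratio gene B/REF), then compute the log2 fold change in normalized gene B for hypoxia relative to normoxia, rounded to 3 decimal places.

2.630

gene B/REF (normoxia) = 77.79 / 801.1 = 0.097104
gene B/REF (hypoxia) = 386.4 / 642.9 = 0.60103
Fold change = 0.60103 / 0.097104 = 6.1895
log2(6.1895) = 2.6298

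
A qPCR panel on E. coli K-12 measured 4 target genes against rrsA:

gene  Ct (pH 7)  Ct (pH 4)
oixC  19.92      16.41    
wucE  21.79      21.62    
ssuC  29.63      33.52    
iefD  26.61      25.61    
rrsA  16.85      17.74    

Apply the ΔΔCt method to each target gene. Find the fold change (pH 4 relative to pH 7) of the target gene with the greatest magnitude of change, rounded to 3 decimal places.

oixC: ΔΔCt = (16.41−17.74) − (19.92−16.85) = -1.33 − 3.07 = -4.40; fold change = 2^4.40 = 21.112
wucE: ΔΔCt = (21.62−17.74) − (21.79−16.85) = 3.88 − 4.94 = -1.06; fold change = 2^1.06 = 2.085
ssuC: ΔΔCt = (33.52−17.74) − (29.63−16.85) = 15.78 − 12.78 = 3.00; fold change = 2^-3.00 = 0.125
iefD: ΔΔCt = (25.61−17.74) − (26.61−16.85) = 7.87 − 9.76 = -1.89; fold change = 2^1.89 = 3.706
oixC has the largest |ΔΔCt| = 4.40.

21.112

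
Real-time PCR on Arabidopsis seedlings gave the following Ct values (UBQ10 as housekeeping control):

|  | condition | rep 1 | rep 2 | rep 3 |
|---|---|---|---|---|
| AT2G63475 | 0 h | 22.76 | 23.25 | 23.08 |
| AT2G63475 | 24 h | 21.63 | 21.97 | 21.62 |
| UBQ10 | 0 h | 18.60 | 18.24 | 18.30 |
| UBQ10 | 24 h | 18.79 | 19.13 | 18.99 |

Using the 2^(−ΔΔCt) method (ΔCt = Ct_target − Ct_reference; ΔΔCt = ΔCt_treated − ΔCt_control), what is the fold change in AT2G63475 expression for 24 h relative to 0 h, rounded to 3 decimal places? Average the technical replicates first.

3.681

Mean Ct: AT2G63475 0 h 23.030; AT2G63475 24 h 21.740; UBQ10 0 h 18.380; UBQ10 24 h 18.970
ΔCt(0 h) = 23.030 − 18.380 = 4.650
ΔCt(24 h) = 21.740 − 18.970 = 2.770
ΔΔCt = 2.770 − 4.650 = -1.880
Fold change = 2^(−(-1.880)) = 2^1.880 = 3.6808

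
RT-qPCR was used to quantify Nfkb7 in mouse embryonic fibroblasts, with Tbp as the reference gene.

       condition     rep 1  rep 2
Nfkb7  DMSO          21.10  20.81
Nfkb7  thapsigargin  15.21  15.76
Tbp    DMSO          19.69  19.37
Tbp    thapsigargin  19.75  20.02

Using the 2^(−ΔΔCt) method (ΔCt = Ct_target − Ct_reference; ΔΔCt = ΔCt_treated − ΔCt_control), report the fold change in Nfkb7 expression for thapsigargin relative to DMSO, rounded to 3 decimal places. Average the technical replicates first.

56.689

Mean Ct: Nfkb7 DMSO 20.955; Nfkb7 thapsigargin 15.485; Tbp DMSO 19.530; Tbp thapsigargin 19.885
ΔCt(DMSO) = 20.955 − 19.530 = 1.425
ΔCt(thapsigargin) = 15.485 − 19.885 = -4.400
ΔΔCt = -4.400 − 1.425 = -5.825
Fold change = 2^(−(-5.825)) = 2^5.825 = 56.6891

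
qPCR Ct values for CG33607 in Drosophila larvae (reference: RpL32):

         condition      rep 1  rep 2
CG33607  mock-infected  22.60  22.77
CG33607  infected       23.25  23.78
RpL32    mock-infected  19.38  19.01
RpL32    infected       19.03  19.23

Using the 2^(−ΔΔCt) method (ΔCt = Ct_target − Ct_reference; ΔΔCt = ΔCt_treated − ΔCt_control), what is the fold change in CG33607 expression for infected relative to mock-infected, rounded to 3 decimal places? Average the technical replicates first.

0.538

Mean Ct: CG33607 mock-infected 22.685; CG33607 infected 23.515; RpL32 mock-infected 19.195; RpL32 infected 19.130
ΔCt(mock-infected) = 22.685 − 19.195 = 3.490
ΔCt(infected) = 23.515 − 19.130 = 4.385
ΔΔCt = 4.385 − 3.490 = 0.895
Fold change = 2^(−0.895) = 0.5377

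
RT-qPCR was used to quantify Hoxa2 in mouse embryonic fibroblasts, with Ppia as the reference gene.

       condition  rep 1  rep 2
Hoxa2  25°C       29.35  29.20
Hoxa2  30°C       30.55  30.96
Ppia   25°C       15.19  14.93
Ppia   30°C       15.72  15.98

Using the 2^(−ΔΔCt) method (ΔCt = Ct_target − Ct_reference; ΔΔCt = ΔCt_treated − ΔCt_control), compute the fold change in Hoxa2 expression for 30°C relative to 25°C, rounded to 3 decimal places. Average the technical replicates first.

0.620

Mean Ct: Hoxa2 25°C 29.275; Hoxa2 30°C 30.755; Ppia 25°C 15.060; Ppia 30°C 15.850
ΔCt(25°C) = 29.275 − 15.060 = 14.215
ΔCt(30°C) = 30.755 − 15.850 = 14.905
ΔΔCt = 14.905 − 14.215 = 0.690
Fold change = 2^(−0.690) = 0.6199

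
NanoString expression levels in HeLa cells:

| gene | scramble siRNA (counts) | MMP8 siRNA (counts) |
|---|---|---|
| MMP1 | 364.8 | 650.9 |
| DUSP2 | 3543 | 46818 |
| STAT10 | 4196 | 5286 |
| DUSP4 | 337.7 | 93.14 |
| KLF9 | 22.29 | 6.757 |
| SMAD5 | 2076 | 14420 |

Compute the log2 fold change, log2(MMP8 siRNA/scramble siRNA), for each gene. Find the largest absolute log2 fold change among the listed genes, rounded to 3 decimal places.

log2(650.9/364.8) = 0.835  (MMP1)
log2(46818/3543) = 3.724  (DUSP2)
log2(5286/4196) = 0.333  (STAT10)
log2(93.14/337.7) = -1.858  (DUSP4)
log2(6.757/22.29) = -1.722  (KLF9)
log2(14420/2076) = 2.796  (SMAD5)
The largest magnitude belongs to DUSP2.

3.724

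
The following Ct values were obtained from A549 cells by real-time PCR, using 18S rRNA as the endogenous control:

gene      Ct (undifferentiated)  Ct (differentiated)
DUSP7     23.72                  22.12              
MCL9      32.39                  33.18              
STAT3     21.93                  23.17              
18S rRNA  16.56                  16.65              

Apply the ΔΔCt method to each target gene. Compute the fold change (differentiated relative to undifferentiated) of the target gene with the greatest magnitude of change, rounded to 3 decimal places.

DUSP7: ΔΔCt = (22.12−16.65) − (23.72−16.56) = 5.47 − 7.16 = -1.69; fold change = 2^1.69 = 3.227
MCL9: ΔΔCt = (33.18−16.65) − (32.39−16.56) = 16.53 − 15.83 = 0.70; fold change = 2^-0.70 = 0.616
STAT3: ΔΔCt = (23.17−16.65) − (21.93−16.56) = 6.52 − 5.37 = 1.15; fold change = 2^-1.15 = 0.451
DUSP7 has the largest |ΔΔCt| = 1.69.

3.227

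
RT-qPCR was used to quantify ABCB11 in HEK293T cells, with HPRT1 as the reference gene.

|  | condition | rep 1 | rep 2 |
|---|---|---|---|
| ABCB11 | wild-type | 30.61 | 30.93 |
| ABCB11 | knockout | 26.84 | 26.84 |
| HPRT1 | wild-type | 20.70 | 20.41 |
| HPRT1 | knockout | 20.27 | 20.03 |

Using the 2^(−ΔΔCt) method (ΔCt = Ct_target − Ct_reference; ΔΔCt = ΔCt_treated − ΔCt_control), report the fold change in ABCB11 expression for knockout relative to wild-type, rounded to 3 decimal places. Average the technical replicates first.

Mean Ct: ABCB11 wild-type 30.770; ABCB11 knockout 26.840; HPRT1 wild-type 20.555; HPRT1 knockout 20.150
ΔCt(wild-type) = 30.770 − 20.555 = 10.215
ΔCt(knockout) = 26.840 − 20.150 = 6.690
ΔΔCt = 6.690 − 10.215 = -3.525
Fold change = 2^(−(-3.525)) = 2^3.525 = 11.5115

11.511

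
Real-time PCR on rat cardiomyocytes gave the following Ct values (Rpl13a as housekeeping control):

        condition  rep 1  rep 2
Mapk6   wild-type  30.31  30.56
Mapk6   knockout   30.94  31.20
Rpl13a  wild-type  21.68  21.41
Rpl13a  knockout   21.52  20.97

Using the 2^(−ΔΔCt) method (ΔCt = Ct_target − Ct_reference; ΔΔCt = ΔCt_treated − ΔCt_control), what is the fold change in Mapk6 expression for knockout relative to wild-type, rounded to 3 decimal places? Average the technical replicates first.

0.523

Mean Ct: Mapk6 wild-type 30.435; Mapk6 knockout 31.070; Rpl13a wild-type 21.545; Rpl13a knockout 21.245
ΔCt(wild-type) = 30.435 − 21.545 = 8.890
ΔCt(knockout) = 31.070 − 21.245 = 9.825
ΔΔCt = 9.825 − 8.890 = 0.935
Fold change = 2^(−0.935) = 0.5230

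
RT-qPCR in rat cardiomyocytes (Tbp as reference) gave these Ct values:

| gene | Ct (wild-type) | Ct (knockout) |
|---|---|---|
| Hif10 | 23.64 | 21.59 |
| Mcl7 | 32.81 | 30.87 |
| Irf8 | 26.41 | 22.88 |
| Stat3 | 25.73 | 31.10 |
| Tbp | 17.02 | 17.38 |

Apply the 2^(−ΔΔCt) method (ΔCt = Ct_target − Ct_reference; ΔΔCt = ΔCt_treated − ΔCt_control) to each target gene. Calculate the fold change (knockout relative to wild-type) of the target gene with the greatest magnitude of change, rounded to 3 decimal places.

0.031

Hif10: ΔΔCt = (21.59−17.38) − (23.64−17.02) = 4.21 − 6.62 = -2.41; fold change = 2^2.41 = 5.315
Mcl7: ΔΔCt = (30.87−17.38) − (32.81−17.02) = 13.49 − 15.79 = -2.30; fold change = 2^2.30 = 4.925
Irf8: ΔΔCt = (22.88−17.38) − (26.41−17.02) = 5.50 − 9.39 = -3.89; fold change = 2^3.89 = 14.825
Stat3: ΔΔCt = (31.10−17.38) − (25.73−17.02) = 13.72 − 8.71 = 5.01; fold change = 2^-5.01 = 0.031
Stat3 has the largest |ΔΔCt| = 5.01.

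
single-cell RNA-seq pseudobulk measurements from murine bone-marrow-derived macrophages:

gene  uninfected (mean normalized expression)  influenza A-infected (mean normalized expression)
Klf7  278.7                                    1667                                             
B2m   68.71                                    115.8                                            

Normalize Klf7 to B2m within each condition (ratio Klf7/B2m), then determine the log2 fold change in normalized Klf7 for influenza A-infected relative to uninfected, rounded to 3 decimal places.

1.827

Klf7/B2m (uninfected) = 278.7 / 68.71 = 4.0562
Klf7/B2m (influenza A-infected) = 1667 / 115.8 = 14.396
Fold change = 14.396 / 4.0562 = 3.5490
log2(3.5490) = 1.8274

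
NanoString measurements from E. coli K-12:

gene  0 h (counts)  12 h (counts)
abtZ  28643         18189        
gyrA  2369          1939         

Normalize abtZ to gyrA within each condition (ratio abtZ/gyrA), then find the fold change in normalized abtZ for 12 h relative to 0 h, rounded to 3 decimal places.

0.776

abtZ/gyrA (0 h) = 28643 / 2369 = 12.091
abtZ/gyrA (12 h) = 18189 / 1939 = 9.3806
Fold change = 9.3806 / 12.091 = 0.7758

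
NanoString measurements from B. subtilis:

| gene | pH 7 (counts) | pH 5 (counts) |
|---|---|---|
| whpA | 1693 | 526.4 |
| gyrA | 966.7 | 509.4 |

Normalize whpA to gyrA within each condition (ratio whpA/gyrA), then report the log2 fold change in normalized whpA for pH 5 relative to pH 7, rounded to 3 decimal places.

-0.761

whpA/gyrA (pH 7) = 1693 / 966.7 = 1.7513
whpA/gyrA (pH 5) = 526.4 / 509.4 = 1.0334
Fold change = 1.0334 / 1.7513 = 0.5901
log2(0.5901) = -0.7611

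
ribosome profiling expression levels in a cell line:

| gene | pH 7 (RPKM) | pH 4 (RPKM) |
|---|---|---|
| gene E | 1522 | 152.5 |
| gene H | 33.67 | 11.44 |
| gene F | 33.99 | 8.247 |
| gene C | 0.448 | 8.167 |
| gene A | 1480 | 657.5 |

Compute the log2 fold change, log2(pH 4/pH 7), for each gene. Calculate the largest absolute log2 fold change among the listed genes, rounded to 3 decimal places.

log2(152.5/1522) = -3.319  (gene E)
log2(11.44/33.67) = -1.557  (gene H)
log2(8.247/33.99) = -2.043  (gene F)
log2(8.167/0.448) = 4.188  (gene C)
log2(657.5/1480) = -1.171  (gene A)
The largest magnitude belongs to gene C.

4.188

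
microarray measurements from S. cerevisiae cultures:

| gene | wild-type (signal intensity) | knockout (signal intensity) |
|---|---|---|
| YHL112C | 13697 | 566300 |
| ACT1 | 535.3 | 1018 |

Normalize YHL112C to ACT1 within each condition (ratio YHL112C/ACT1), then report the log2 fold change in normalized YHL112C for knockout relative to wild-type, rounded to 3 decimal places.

4.442

YHL112C/ACT1 (wild-type) = 13697 / 535.3 = 25.588
YHL112C/ACT1 (knockout) = 566300 / 1018 = 556.29
Fold change = 556.29 / 25.588 = 21.7406
log2(21.7406) = 4.4423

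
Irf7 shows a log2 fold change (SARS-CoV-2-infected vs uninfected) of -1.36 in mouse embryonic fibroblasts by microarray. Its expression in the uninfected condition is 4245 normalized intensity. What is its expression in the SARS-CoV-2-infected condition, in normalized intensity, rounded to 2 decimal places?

1653.78

Fold change = 2^(-1.36) = 0.3896
SARS-CoV-2-infected expression = 4245 × 0.3896 = 1653.78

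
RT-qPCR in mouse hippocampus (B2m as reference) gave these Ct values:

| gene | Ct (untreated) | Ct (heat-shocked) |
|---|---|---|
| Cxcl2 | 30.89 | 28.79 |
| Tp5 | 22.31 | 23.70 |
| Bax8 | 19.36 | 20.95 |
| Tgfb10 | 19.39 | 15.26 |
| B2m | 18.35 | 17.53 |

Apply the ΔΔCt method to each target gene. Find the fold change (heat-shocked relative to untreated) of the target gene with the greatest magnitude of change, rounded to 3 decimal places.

Cxcl2: ΔΔCt = (28.79−17.53) − (30.89−18.35) = 11.26 − 12.54 = -1.28; fold change = 2^1.28 = 2.428
Tp5: ΔΔCt = (23.70−17.53) − (22.31−18.35) = 6.17 − 3.96 = 2.21; fold change = 2^-2.21 = 0.216
Bax8: ΔΔCt = (20.95−17.53) − (19.36−18.35) = 3.42 − 1.01 = 2.41; fold change = 2^-2.41 = 0.188
Tgfb10: ΔΔCt = (15.26−17.53) − (19.39−18.35) = -2.27 − 1.04 = -3.31; fold change = 2^3.31 = 9.918
Tgfb10 has the largest |ΔΔCt| = 3.31.

9.918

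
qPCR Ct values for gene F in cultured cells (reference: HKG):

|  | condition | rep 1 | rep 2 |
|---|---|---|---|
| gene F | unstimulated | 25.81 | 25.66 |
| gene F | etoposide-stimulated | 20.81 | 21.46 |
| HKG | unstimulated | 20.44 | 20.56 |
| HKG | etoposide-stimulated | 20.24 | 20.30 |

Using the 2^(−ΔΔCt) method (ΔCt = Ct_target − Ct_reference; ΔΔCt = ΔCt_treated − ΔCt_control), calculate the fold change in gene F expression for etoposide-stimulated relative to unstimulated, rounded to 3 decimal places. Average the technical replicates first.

Mean Ct: gene F unstimulated 25.735; gene F etoposide-stimulated 21.135; HKG unstimulated 20.500; HKG etoposide-stimulated 20.270
ΔCt(unstimulated) = 25.735 − 20.500 = 5.235
ΔCt(etoposide-stimulated) = 21.135 − 20.270 = 0.865
ΔΔCt = 0.865 − 5.235 = -4.370
Fold change = 2^(−(-4.370)) = 2^4.370 = 20.6776

20.678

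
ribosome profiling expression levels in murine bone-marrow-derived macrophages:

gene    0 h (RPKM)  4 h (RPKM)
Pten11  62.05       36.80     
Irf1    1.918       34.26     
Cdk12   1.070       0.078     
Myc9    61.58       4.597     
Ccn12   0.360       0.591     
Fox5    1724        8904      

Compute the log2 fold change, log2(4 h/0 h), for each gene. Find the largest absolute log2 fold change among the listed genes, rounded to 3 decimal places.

log2(36.80/62.05) = -0.754  (Pten11)
log2(34.26/1.918) = 4.159  (Irf1)
log2(0.078/1.070) = -3.778  (Cdk12)
log2(4.597/61.58) = -3.744  (Myc9)
log2(0.591/0.360) = 0.715  (Ccn12)
log2(8904/1724) = 2.369  (Fox5)
The largest magnitude belongs to Irf1.

4.159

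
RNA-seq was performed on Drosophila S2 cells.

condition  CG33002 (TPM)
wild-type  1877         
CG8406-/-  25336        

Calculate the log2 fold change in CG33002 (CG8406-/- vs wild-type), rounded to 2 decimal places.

3.75

Fold change = 25336 / 1877 = 13.4981
log2(13.4981) = 3.755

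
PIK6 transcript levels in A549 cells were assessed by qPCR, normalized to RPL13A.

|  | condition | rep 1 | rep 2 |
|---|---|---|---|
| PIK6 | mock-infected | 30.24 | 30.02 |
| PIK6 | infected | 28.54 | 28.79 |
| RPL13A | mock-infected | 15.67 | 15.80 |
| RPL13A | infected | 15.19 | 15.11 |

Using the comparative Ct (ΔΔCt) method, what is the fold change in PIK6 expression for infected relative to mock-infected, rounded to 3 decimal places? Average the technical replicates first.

Mean Ct: PIK6 mock-infected 30.130; PIK6 infected 28.665; RPL13A mock-infected 15.735; RPL13A infected 15.150
ΔCt(mock-infected) = 30.130 − 15.735 = 14.395
ΔCt(infected) = 28.665 − 15.150 = 13.515
ΔΔCt = 13.515 − 14.395 = -0.880
Fold change = 2^(−(-0.880)) = 2^0.880 = 1.8404

1.840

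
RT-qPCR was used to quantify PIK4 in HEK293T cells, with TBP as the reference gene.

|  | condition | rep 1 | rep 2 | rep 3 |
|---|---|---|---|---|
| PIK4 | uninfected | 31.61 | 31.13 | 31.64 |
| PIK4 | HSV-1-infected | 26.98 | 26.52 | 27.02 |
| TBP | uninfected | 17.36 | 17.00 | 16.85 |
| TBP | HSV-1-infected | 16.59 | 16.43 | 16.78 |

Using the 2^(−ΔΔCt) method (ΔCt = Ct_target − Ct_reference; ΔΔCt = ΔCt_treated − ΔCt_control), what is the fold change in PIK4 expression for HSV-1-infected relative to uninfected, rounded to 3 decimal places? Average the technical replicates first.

17.753

Mean Ct: PIK4 uninfected 31.460; PIK4 HSV-1-infected 26.840; TBP uninfected 17.070; TBP HSV-1-infected 16.600
ΔCt(uninfected) = 31.460 − 17.070 = 14.390
ΔCt(HSV-1-infected) = 26.840 − 16.600 = 10.240
ΔΔCt = 10.240 − 14.390 = -4.150
Fold change = 2^(−(-4.150)) = 2^4.150 = 17.7531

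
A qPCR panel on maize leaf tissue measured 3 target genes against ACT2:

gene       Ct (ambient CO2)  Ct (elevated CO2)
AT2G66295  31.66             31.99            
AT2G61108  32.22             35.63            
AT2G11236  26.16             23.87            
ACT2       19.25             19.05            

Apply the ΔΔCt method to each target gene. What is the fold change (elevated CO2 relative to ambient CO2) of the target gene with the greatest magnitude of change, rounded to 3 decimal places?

AT2G66295: ΔΔCt = (31.99−19.05) − (31.66−19.25) = 12.94 − 12.41 = 0.53; fold change = 2^-0.53 = 0.693
AT2G61108: ΔΔCt = (35.63−19.05) − (32.22−19.25) = 16.58 − 12.97 = 3.61; fold change = 2^-3.61 = 0.082
AT2G11236: ΔΔCt = (23.87−19.05) − (26.16−19.25) = 4.82 − 6.91 = -2.09; fold change = 2^2.09 = 4.257
AT2G61108 has the largest |ΔΔCt| = 3.61.

0.082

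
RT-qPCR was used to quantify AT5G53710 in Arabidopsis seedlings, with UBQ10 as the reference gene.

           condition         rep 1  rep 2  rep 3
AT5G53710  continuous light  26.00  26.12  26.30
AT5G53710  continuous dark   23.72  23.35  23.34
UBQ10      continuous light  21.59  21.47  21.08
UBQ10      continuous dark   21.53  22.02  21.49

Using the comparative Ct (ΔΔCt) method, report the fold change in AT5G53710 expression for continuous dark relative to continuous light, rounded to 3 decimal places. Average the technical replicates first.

Mean Ct: AT5G53710 continuous light 26.140; AT5G53710 continuous dark 23.470; UBQ10 continuous light 21.380; UBQ10 continuous dark 21.680
ΔCt(continuous light) = 26.140 − 21.380 = 4.760
ΔCt(continuous dark) = 23.470 − 21.680 = 1.790
ΔΔCt = 1.790 − 4.760 = -2.970
Fold change = 2^(−(-2.970)) = 2^2.970 = 7.8354

7.835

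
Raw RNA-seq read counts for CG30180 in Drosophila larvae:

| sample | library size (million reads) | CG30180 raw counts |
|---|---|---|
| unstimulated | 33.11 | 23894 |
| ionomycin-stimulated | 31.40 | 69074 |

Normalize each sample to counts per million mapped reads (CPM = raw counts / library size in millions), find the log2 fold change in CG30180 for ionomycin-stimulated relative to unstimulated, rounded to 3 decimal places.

CPM(unstimulated) = 23894 / 33.11 = 721.6551
CPM(ionomycin-stimulated) = 69074 / 31.40 = 2199.8089
Fold change = 2199.8089 / 721.6551 = 3.04828
log2(3.04828) = 1.6080

1.608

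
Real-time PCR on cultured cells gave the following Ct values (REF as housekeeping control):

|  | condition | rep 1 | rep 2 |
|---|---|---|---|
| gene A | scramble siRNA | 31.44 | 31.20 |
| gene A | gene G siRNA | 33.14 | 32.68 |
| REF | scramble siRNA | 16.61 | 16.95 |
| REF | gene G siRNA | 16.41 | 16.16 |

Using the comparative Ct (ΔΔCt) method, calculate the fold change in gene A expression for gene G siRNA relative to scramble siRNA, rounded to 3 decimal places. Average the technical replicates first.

Mean Ct: gene A scramble siRNA 31.320; gene A gene G siRNA 32.910; REF scramble siRNA 16.780; REF gene G siRNA 16.285
ΔCt(scramble siRNA) = 31.320 − 16.780 = 14.540
ΔCt(gene G siRNA) = 32.910 − 16.285 = 16.625
ΔΔCt = 16.625 − 14.540 = 2.085
Fold change = 2^(−2.085) = 0.2357

0.236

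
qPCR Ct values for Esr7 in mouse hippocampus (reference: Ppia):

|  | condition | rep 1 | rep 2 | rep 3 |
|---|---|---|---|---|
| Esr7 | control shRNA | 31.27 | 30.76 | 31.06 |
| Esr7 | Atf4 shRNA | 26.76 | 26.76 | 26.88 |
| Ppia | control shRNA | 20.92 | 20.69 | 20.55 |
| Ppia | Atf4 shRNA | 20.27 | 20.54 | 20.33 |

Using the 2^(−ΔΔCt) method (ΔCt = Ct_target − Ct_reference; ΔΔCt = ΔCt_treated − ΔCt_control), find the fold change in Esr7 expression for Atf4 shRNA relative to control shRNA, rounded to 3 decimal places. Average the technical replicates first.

Mean Ct: Esr7 control shRNA 31.030; Esr7 Atf4 shRNA 26.800; Ppia control shRNA 20.720; Ppia Atf4 shRNA 20.380
ΔCt(control shRNA) = 31.030 − 20.720 = 10.310
ΔCt(Atf4 shRNA) = 26.800 − 20.380 = 6.420
ΔΔCt = 6.420 − 10.310 = -3.890
Fold change = 2^(−(-3.890)) = 2^3.890 = 14.8254

14.825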